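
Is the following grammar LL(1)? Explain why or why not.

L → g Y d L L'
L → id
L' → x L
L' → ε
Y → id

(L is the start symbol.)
No. Predict set conflict for L': { 'x' }

Relevant sets:
  FOLLOW(L') = { $, 'x' }

For L:
  PREDICT(L → g Y d L L') = { 'g' }
  PREDICT(L → id) = { 'id' }
For L':
  PREDICT(L' → x L) = { 'x' }
  PREDICT(L' → ε) = { $, 'x' }
Y has a single production, so nothing to check there.

Conflict found: Predict set conflict for L': { 'x' }
The grammar is NOT LL(1).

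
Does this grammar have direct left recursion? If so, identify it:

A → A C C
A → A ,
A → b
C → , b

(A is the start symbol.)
Yes, A is left-recursive

A → A C C: LEFT RECURSIVE (starts with A)
A → A ,: LEFT RECURSIVE (starts with A)
A → b: starts with b
C → , b: starts with ','

The grammar has direct left recursion on: A.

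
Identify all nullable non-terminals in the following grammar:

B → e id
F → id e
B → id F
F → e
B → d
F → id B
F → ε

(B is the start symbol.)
A non-terminal is nullable if it can derive ε (the empty string): either it has an ε-production, or it has a production whose right-hand side consists entirely of nullable non-terminals.

ε-productions: F → ε
So F is immediately nullable.
No further non-terminal can be added: every production for the remaining non-terminals contains a terminal or a non-nullable non-terminal.
Nullable = { 'F' }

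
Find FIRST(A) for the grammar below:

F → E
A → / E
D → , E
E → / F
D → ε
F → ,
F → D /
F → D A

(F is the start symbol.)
From A → / E:
  - '/' is a terminal: add '/' and stop

Collecting: FIRST(A) = { '/' }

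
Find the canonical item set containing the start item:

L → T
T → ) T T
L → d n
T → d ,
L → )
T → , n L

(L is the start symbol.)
{ [L → . )], [L → . T], [L → . d n], [L' → . L], [T → . ) T T], [T → . , n L], [T → . d ,] }

First, augment the grammar with L' → L
I₀ = CLOSURE({ [L' → . L] }):
  [L' → . L] has the dot before L: add [L → . T], [L → . d n], [L → . )]
  [L → . T] has the dot before T: add [T → . ) T T], [T → . d ,], [T → . , n L]
No further items can be added.

I₀ = { [L → . )], [L → . T], [L → . d n], [L' → . L], [T → . ) T T], [T → . , n L], [T → . d ,] }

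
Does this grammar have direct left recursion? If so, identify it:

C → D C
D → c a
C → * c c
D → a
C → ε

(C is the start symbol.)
No direct left recursion

C → D C: starts with D
D → c a: starts with c
C → * c c: starts with '*'
D → a: starts with a
C → ε: starts with ε

No direct left recursion found.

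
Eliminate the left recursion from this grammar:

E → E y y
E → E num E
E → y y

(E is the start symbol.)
E → y y E'
E' → y y E'
E' → num E E'
E' → ε

E is directly left-recursive. The standard transformation for
  A → A α₁ | ... | A α_m | β₁ | ... | β_n
is
  A  → β₁ A' | ... | β_n A'
  A' → α₁ A' | ... | α_m A' | ε

E → y y becomes E → y y E'
E → E y y becomes E' → y y E'
E → E num E becomes E' → num E E'
Add E' → ε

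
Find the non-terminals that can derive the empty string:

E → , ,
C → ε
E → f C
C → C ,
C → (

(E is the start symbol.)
A non-terminal is nullable if it can derive ε (the empty string): either it has an ε-production, or it has a production whose right-hand side consists entirely of nullable non-terminals.

ε-productions: C → ε
So C is immediately nullable.
No further non-terminal can be added: every production for the remaining non-terminals contains a terminal or a non-nullable non-terminal.
Nullable = { 'C' }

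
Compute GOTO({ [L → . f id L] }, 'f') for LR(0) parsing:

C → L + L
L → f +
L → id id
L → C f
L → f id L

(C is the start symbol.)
{ [L → f . id L] }

GOTO(I, 'f') = CLOSURE({ [A → αX.β] : [A → α.Xβ] ∈ I, X = 'f' })

Items with dot before 'f', with the dot advanced:
  [L → . f id L] → [L → f . id L]
Closure adds nothing (no advanced item has the dot before a non-terminal).

GOTO = { [L → f . id L] }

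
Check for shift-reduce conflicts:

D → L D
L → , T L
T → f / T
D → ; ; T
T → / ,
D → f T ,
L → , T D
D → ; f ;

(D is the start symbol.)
Yes — I20: [L → , T L .] vs [D → . ; ; T]

A shift-reduce conflict occurs when an LR(0) state has both:
  - a complete (reduce) item [A → α .] (dot at the end), and
  - a shift item [B → β . c γ] (dot before a terminal).

Augment with D' → D and build the canonical LR(0) collection (I0 = CLOSURE({[D' → . D]}), then GOTO on every symbol after a dot until no new states appear). It has 21 states:
  I0: { [D → . ; ; T], [D → . ; f ;], [D → . L D], [D → . f T ,], [D' → . D], [L → . , T D], [L → . , T L] }  — shift
  I1: { [L → , . T D], [L → , . T L], [T → . / ,], [T → . f / T] }  — shift
  I2: { [D → ; . ; T], [D → ; . f ;] }  — shift
  I3: { [D' → D .] }  — accept
  I4: { [D → . ; ; T], [D → . ; f ;], [D → . L D], [D → . f T ,], [D → L . D], [L → . , T D], [L → . , T L] }  — shift
  I5: { [D → f . T ,], [T → . / ,], [T → . f / T] }  — shift
  I6: { [T → / . ,] }  — shift
  I7: { [D → f T . ,] }  — shift
  I8: { [T → f . / T] }  — shift
  I9: { [T → . / ,], [T → . f / T], [T → f / . T] }  — shift
  I10: { [T → f / T .] }  — reduce
  I11: { [D → f T , .] }  — reduce
  I12: { [T → / , .] }  — reduce
  I13: { [D → L D .] }  — reduce
  I14: { [D → ; ; . T], [T → . / ,], [T → . f / T] }  — shift
  I15: { [D → ; f . ;] }  — shift
  I16: { [D → ; f ; .] }  — reduce
  I17: { [D → ; ; T .] }  — reduce
  I18: { [D → . ; ; T], [D → . ; f ;], [D → . L D], [D → . f T ,], [L → , T . D], [L → , T . L], [L → . , T D], [L → . , T L] }  — shift
  I19: { [L → , T D .] }  — reduce
  I20: { [D → . ; ; T], [D → . ; f ;], [D → . L D], [D → . f T ,], [D → L . D], [L → , T L .], [L → . , T D], [L → . , T L] }  — shift, reduce

I20 contains reduce item [L → , T L .] and shift items [D → . ; ; T], [D → . ; f ;], [D → . f T ,], [L → . , T D], [L → . , T L] — shift-reduce conflict.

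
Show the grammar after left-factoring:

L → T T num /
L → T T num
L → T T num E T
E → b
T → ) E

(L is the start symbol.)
L → T T num L'
L' → /
L' → ε
L' → E T
E → b
T → ) E

Left-factoring transforms A → αβ₁ | αβ₂ into A → αA' and A' → β₁ | β₂
(α is the longest common prefix among the alternatives). Repeat until
no nonterminal has two alternatives with a common prefix.

Round 1: L has alternatives sharing prefix 'T T num'. Introduce L': L → T T num L'
  Add: L' → /
  Add: L' → ε
  Add: L' → E T

No remaining common prefixes — done.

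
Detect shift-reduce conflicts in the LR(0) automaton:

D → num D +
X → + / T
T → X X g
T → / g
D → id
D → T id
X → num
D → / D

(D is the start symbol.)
Yes — I7: [X → num .] vs [D → . / D]

A shift-reduce conflict occurs when an LR(0) state has both:
  - a complete (reduce) item [A → α .] (dot at the end), and
  - a shift item [B → β . c γ] (dot before a terminal).

Augment with D' → D and build the canonical LR(0) collection (I0 = CLOSURE({[D' → . D]}), then GOTO on every symbol after a dot until no new states appear). It has 19 states:
  I0: { [D → . / D], [D → . T id], [D → . id], [D → . num D +], [D' → . D], [T → . / g], [T → . X X g], [X → . + / T], [X → . num] }  — shift
  I1: { [X → + . / T] }  — shift
  I2: { [D → . / D], [D → . T id], [D → . id], [D → . num D +], [D → / . D], [T → . / g], [T → . X X g], [T → / . g], [X → . + / T], [X → . num] }  — shift
  I3: { [D' → D .] }  — accept
  I4: { [D → T . id] }  — shift
  I5: { [T → X . X g], [X → . + / T], [X → . num] }  — shift
  I6: { [D → id .] }  — reduce
  I7: { [D → . / D], [D → . T id], [D → . id], [D → . num D +], [D → num . D +], [T → . / g], [T → . X X g], [X → . + / T], [X → . num], [X → num .] }  — shift, reduce
  I8: { [D → num D . +] }  — shift
  I9: { [D → num D + .] }  — reduce
  I10: { [T → X X . g] }  — shift
  I11: { [X → num .] }  — reduce
  I12: { [T → X X g .] }  — reduce
  I13: { [D → T id .] }  — reduce
  I14: { [D → / D .] }  — reduce
  I15: { [T → / g .] }  — reduce
  I16: { [T → . / g], [T → . X X g], [X → + / . T], [X → . + / T], [X → . num] }  — shift
  I17: { [T → / . g] }  — shift
  I18: { [X → + / T .] }  — reduce

I7 contains reduce item [X → num .] and shift items [D → . / D], [D → . id], [D → . num D +], [T → . / g], [X → . + / T], [X → . num] — shift-reduce conflict.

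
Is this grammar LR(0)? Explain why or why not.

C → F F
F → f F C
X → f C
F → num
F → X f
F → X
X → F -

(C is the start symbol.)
A grammar is LR(0) if no state in the canonical LR(0) collection has:
  - both a shift item (dot before a terminal) and a complete item (shift-reduce conflict), or
  - two or more complete items (reduce-reduce conflict; the accept item [C' → C .] counts as a complete item here).

Augment with C' → C and build the canonical LR(0) collection (I0 = CLOSURE({[C' → . C]}), then GOTO on every symbol after a dot until no new states appear). It has 13 states:
  I0: { [C → . F F], [C' → . C], [F → . X f], [F → . X], [F → . f F C], [F → . num], [X → . F -], [X → . f C] }  — shift
  I1: { [C' → C .] }  — accept
  I2: { [C → F . F], [F → . X f], [F → . X], [F → . f F C], [F → . num], [X → . F -], [X → . f C], [X → F . -] }  — shift
  I3: { [F → X . f], [F → X .] }  — shift, reduce
  I4: { [C → . F F], [F → . X f], [F → . X], [F → . f F C], [F → . num], [F → f . F C], [X → . F -], [X → . f C], [X → f . C] }  — shift
  I5: { [F → num .] }  — reduce
  I6: { [X → f C .] }  — reduce
  I7: { [C → . F F], [C → F . F], [F → . X f], [F → . X], [F → . f F C], [F → . num], [F → f F . C], [X → . F -], [X → . f C], [X → F . -] }  — shift
  I8: { [X → F - .] }  — reduce
  I9: { [F → f F C .] }  — reduce
  I10: { [C → F . F], [C → F F .], [F → . X f], [F → . X], [F → . f F C], [F → . num], [X → . F -], [X → . f C], [X → F . -] }  — shift, reduce
  I11: { [C → F F .], [X → F . -] }  — shift, reduce
  I12: { [F → X f .] }  — reduce

Conflict in state I3:
  Shift-reduce conflict between [F → X .] and [F → X . f]
So the grammar is NOT LR(0).

Answer: No. Shift-reduce conflict between [F → X .] and [F → X . f]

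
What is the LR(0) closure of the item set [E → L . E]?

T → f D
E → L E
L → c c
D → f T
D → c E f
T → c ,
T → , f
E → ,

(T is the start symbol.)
{ [E → . ,], [E → . L E], [E → L . E], [L → . c c] }

To compute CLOSURE, for each item [A → α.Bβ] where B is a non-terminal, add [B → .γ] for all productions B → γ; repeat for the newly added items until nothing changes.

Start with: [E → L . E]
  [E → L . E] has the dot before E: add [E → . L E], [E → . ,]
  [E → . L E] has the dot before L: add [L → . c c]
No further items can be added.

CLOSURE = { [E → . ,], [E → . L E], [E → L . E], [L → . c c] }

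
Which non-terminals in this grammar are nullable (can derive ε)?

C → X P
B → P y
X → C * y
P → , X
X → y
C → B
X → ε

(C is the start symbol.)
A non-terminal is nullable if it can derive ε (the empty string): either it has an ε-production, or it has a production whose right-hand side consists entirely of nullable non-terminals.

ε-productions: X → ε
So X is immediately nullable.
No further non-terminal can be added: every production for the remaining non-terminals contains a terminal or a non-nullable non-terminal.
Nullable = { 'X' }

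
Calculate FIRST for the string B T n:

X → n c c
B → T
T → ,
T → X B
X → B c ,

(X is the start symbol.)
{ ',', 'n' }

FIRST sets of the non-terminals involved (from the grammar, by fixed-point iteration):
  FIRST(B) = { ',', 'n' }

To compute FIRST(B T n), process the symbols left to right:
Symbol B is a non-terminal. Add FIRST(B) \ {ε} = { ',', 'n' }
B is not nullable (ε ∉ FIRST(B)), so stop here.
FIRST(B T n) = { ',', 'n' }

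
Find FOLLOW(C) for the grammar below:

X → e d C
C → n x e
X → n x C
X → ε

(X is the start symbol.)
To compute FOLLOW(C), find every occurrence of C on a right-hand side N → α C β: add FIRST(β) \ {ε}, and if β is empty or nullable also add FOLLOW(N). Iterate to a fixed point.

In X → e d C: C is at the end, add FOLLOW(X)
In X → n x C: C is at the end, add FOLLOW(X)

The FOLLOW sets referred to above (computed the same way, to a fixed point):
  FOLLOW(X) = { $ }

Taking the union: FOLLOW(C) = { $ }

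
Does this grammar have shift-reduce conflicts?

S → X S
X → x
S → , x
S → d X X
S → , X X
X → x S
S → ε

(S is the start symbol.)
A shift-reduce conflict occurs when an LR(0) state has both:
  - a complete (reduce) item [A → α .] (dot at the end), and
  - a shift item [B → β . c γ] (dot before a terminal).

Augment with S' → S and build the canonical LR(0) collection (I0 = CLOSURE({[S' → . S]}), then GOTO on every symbol after a dot until no new states appear). It has 13 states:
  I0: { [S → . , X X], [S → . , x], [S → . X S], [S → . d X X], [S → .], [S' → . S], [X → . x S], [X → . x] }  — shift, reduce
  I1: { [S → , . X X], [S → , . x], [X → . x S], [X → . x] }  — shift
  I2: { [S' → S .] }  — accept
  I3: { [S → . , X X], [S → . , x], [S → . X S], [S → . d X X], [S → .], [S → X . S], [X → . x S], [X → . x] }  — shift, reduce
  I4: { [S → d . X X], [X → . x S], [X → . x] }  — shift
  I5: { [S → . , X X], [S → . , x], [S → . X S], [S → . d X X], [S → .], [X → . x S], [X → . x], [X → x . S], [X → x .] }  — shift, 2 reduces
  I6: { [X → x S .] }  — reduce
  I7: { [S → d X . X], [X → . x S], [X → . x] }  — shift
  I8: { [S → d X X .] }  — reduce
  I9: { [S → X S .] }  — reduce
  I10: { [S → , X . X], [X → . x S], [X → . x] }  — shift
  I11: { [S → , x .], [S → . , X X], [S → . , x], [S → . X S], [S → . d X X], [S → .], [X → . x S], [X → . x], [X → x . S], [X → x .] }  — shift, 3 reduces
  I12: { [S → , X X .] }  — reduce

I0 contains reduce item [S → .] and shift items [S → . , X X], [S → . , x], [S → . d X X], [X → . x], [X → . x S] — shift-reduce conflict.
I3 contains reduce item [S → .] and shift items [S → . , X X], [S → . , x], [S → . d X X], [X → . x], [X → . x S] — shift-reduce conflict.
I5 contains reduce items [S → .], [X → x .] and shift items [S → . , X X], [S → . , x], [S → . d X X], [X → . x], [X → . x S] — shift-reduce conflict.
I11 contains reduce items [S → .], [S → , x .], [X → x .] and shift items [S → . , X X], [S → . , x], [S → . d X X], [X → . x], [X → . x S] — shift-reduce conflict.

Answer: Yes — I0: [S → .] vs [S → . , X X]; I3: [S → .] vs [S → . , X X]; I5: [S → .] vs [S → . , X X]; I11: [S → .] vs [S → . , X X]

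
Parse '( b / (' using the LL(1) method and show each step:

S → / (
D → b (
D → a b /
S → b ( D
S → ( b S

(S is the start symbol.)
LL(1) parsing maintains a stack (initially the start symbol over $) and the input. At each step: if the stack top is a terminal, match it against the current input token; if it is a non-terminal N, replace it with the RHS of M[N, lookahead] (the unique production whose predict set contains the lookahead).

Stack is shown with the top on the left.

Stack    Input      Action
--------------------------
S $      ( b / ( $  output S → ( b S
( b S $  ( b / ( $  match '('
b S $    b / ( $    match 'b'
S $      / ( $      output S → / (
/ ( $    / ( $      match '/'
( $      ( $        match '('
$        $          accept

The string is accepted.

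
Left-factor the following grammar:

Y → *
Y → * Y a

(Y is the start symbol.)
Left-factoring transforms A → αβ₁ | αβ₂ into A → αA' and A' → β₁ | β₂
(α is the longest common prefix among the alternatives). Repeat until
no nonterminal has two alternatives with a common prefix.

Round 1: Y has alternatives sharing prefix '*'. Introduce Y': Y → * Y'
  Add: Y' → ε
  Add: Y' → Y a

No remaining common prefixes — done.

Resulting grammar:
Y → * Y'
Y' → ε
Y' → Y a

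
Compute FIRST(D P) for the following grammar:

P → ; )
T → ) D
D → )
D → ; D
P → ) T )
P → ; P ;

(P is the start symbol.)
FIRST sets of the non-terminals involved (from the grammar, by fixed-point iteration):
  FIRST(D) = { ')', ';' }

To compute FIRST(D P), process the symbols left to right:
Symbol D is a non-terminal. Add FIRST(D) \ {ε} = { ')', ';' }
D is not nullable (ε ∉ FIRST(D)), so stop here.
FIRST(D P) = { ')', ';' }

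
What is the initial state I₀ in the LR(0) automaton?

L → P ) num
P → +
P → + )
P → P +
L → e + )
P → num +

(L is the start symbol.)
{ [L → . P ) num], [L → . e + )], [L' → . L], [P → . + )], [P → . +], [P → . P +], [P → . num +] }

First, augment the grammar with L' → L
I₀ = CLOSURE({ [L' → . L] }):
  [L' → . L] has the dot before L: add [L → . P ) num], [L → . e + )]
  [L → . P ) num] has the dot before P: add [P → . +], [P → . + )], [P → . P +], [P → . num +]
No further items can be added.

I₀ = { [L → . P ) num], [L → . e + )], [L' → . L], [P → . + )], [P → . +], [P → . P +], [P → . num +] }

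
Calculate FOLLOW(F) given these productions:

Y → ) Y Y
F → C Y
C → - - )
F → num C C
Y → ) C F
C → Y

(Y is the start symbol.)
{ $, ')', '-', 'num' }

In Y → ) C F: F is at the end, add FOLLOW(Y)

The FOLLOW sets referred to above (computed the same way, to a fixed point):
  FOLLOW(Y) = { $, ')', '-', 'num' }

Taking the union: FOLLOW(F) = { $, ')', '-', 'num' }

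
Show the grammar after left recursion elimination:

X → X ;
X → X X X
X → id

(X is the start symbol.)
X → id X'
X' → ; X'
X' → X X X'
X' → ε

X is directly left-recursive. The standard transformation for
  A → A α₁ | ... | A α_m | β₁ | ... | β_n
is
  A  → β₁ A' | ... | β_n A'
  A' → α₁ A' | ... | α_m A' | ε

X → id becomes X → id X'
X → X ; becomes X' → ; X'
X → X X X becomes X' → X X X'
Add X' → ε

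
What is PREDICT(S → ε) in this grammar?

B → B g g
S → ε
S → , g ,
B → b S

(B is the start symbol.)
{ $, 'g' }

PREDICT(S → ε) = (FIRST(RHS) \ {ε}) ∪ (FOLLOW(S) if ε ∈ FIRST(RHS), i.e. RHS ⇒* ε)
The right-hand side is ε (FIRST(ε) = { ε }), so the predict set is FOLLOW(S) = { $, 'g' }
PREDICT(S → ε) = { $, 'g' }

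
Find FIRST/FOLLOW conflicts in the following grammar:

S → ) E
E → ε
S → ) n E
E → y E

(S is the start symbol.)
A FIRST/FOLLOW conflict occurs when a non-terminal N has a nullable alternative N → β (β ⇒* ε) and another alternative N → α with FIRST(α) ∩ FOLLOW(N) ≠ ∅: on such a lookahead the parser cannot decide between expanding α and letting N vanish via β.

Nullable non-terminals: E.

E: nullable alternative(s) E → ε; FOLLOW(E) = { $ }
  E → ε: FIRST \ {ε} = { } — this is the only nullable alternative, skip
  E → y E: FIRST \ {ε} = { 'y' } — disjoint from FOLLOW(E)

S has no nullable alternative, so no FIRST/FOLLOW check is needed there.

No FIRST/FOLLOW conflicts found.

Answer: No FIRST/FOLLOW conflicts.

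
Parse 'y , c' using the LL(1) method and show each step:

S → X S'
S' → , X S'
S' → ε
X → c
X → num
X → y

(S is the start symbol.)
LL(1) parsing maintains a stack (initially the start symbol over $) and the input. At each step: if the stack top is a terminal, match it against the current input token; if it is a non-terminal N, replace it with the RHS of M[N, lookahead] (the unique production whose predict set contains the lookahead).

Stack is shown with the top on the left.

Stack     Input    Action
-------------------------
S $       y , c $  output S → X S'
X S' $    y , c $  output X → y
y S' $    y , c $  match 'y'
S' $      , c $    output S' → , X S'
, X S' $  , c $    match ','
X S' $    c $      output X → c
c S' $    c $      match 'c'
S' $      $        output S' → ε
$         $        accept

The string is accepted.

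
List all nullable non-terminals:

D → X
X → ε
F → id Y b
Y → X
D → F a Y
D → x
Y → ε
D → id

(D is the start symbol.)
ε-productions: X → ε, Y → ε
So X, Y are immediately nullable.
D → X: every symbol on the right is nullable, so D is nullable too.
No further non-terminal can be added: every production for the remaining non-terminals contains a terminal or a non-nullable non-terminal.
Nullable = { 'D', 'X', 'Y' }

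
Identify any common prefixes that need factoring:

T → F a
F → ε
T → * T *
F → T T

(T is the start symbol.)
Left-factoring is needed when two productions for the same non-terminal
share a common prefix on the right-hand side.

Productions for T:
  T → F a
  T → * T *
Productions for F:
  F → ε
  F → T T

No common prefixes found.

Answer: No, left-factoring is not needed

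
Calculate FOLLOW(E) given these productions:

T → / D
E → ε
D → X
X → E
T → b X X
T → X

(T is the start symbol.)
To compute FOLLOW(E), find every occurrence of E on a right-hand side N → α E β: add FIRST(β) \ {ε}, and if β is empty or nullable also add FOLLOW(N). Iterate to a fixed point.

In X → E: E is at the end, add FOLLOW(X)

The FOLLOW sets referred to above (computed the same way, to a fixed point):
  FOLLOW(X) = { $ }

Taking the union: FOLLOW(E) = { $ }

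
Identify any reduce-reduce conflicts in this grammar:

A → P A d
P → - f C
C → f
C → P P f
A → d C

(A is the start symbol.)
A reduce-reduce conflict occurs when an LR(0) state has two complete items [A → α .] and [B → β .] — both call for a reduction, and with no lookahead the parser cannot choose between them.

Augment with A' → A and build the canonical LR(0) collection (I0 = CLOSURE({[A' → . A]}), then GOTO on every symbol after a dot until no new states appear). It has 14 states:
  I0: { [A → . P A d], [A → . d C], [A' → . A], [P → . - f C] }  — shift
  I1: { [P → - . f C] }  — shift
  I2: { [A' → A .] }  — accept
  I3: { [A → . P A d], [A → . d C], [A → P . A d], [P → . - f C] }  — shift
  I4: { [A → d . C], [C → . P P f], [C → . f], [P → . - f C] }  — shift
  I5: { [A → d C .] }  — reduce
  I6: { [C → P . P f], [P → . - f C] }  — shift
  I7: { [C → f .] }  — reduce
  I8: { [C → P P . f] }  — shift
  I9: { [C → P P f .] }  — reduce
  I10: { [A → P A . d] }  — shift
  I11: { [A → P A d .] }  — reduce
  I12: { [C → . P P f], [C → . f], [P → - f . C], [P → . - f C] }  — shift
  I13: { [P → - f C .] }  — reduce

No state contains more than one complete item.

Answer: No reduce-reduce conflicts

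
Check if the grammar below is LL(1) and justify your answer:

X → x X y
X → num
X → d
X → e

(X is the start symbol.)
A grammar is LL(1) if for each non-terminal N with multiple productions, the predict sets of those productions are pairwise disjoint, where PREDICT(N → α) = (FIRST(α) \ {ε}) ∪ (FOLLOW(N) if α ⇒* ε).

For X:
  PREDICT(X → x X y) = { 'x' }
  PREDICT(X → num) = { 'num' }
  PREDICT(X → d) = { 'd' }
  PREDICT(X → e) = { 'e' }

All predict sets are disjoint. The grammar IS LL(1).

Answer: Yes, the grammar is LL(1).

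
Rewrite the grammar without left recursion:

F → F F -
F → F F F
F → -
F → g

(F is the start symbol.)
F → - F'
F → g F'
F' → F - F'
F' → F F F'
F' → ε

F is directly left-recursive. The standard transformation for
  A → A α₁ | ... | A α_m | β₁ | ... | β_n
is
  A  → β₁ A' | ... | β_n A'
  A' → α₁ A' | ... | α_m A' | ε

F → - becomes F → - F'
F → g becomes F → g F'
F → F F - becomes F' → F - F'
F → F F F becomes F' → F F F'
Add F' → ε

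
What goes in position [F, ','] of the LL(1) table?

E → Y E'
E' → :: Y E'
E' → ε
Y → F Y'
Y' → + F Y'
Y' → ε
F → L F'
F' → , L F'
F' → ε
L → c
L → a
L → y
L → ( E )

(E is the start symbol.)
To find M[F, ','], we find productions for F where ',' is in the predict set (PREDICT(N → α) = (FIRST(α) \ {ε}) ∪ (FOLLOW(N) if α ⇒* ε)).

Relevant sets:
  FIRST(L) = { '(', 'a', 'c', 'y' }

F → L F': PREDICT = { '(', 'a', 'c', 'y' }

M[F, ','] is empty (no production applies)

Answer: Empty (error entry)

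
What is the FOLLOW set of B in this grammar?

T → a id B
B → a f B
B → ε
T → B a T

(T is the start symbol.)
In T → a id B: B is at the end, add FOLLOW(T)
In B → a f B: B is at the end; this adds FOLLOW(B) to itself — nothing new
In T → B a T: B is followed by a T, add FIRST(a T) \ {ε} = { 'a' }

The FOLLOW sets referred to above (computed the same way, to a fixed point):
  FOLLOW(T) = { $ }

Taking the union: FOLLOW(B) = { $, 'a' }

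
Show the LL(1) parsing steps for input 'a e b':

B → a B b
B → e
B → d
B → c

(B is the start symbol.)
Stack is shown with the top on the left.

Stack    Input    Action
------------------------
B $      a e b $  output B → a B b
a B b $  a e b $  match 'a'
B b $    e b $    output B → e
e b $    e b $    match 'e'
b $      b $      match 'b'
$        $        accept

The string is accepted.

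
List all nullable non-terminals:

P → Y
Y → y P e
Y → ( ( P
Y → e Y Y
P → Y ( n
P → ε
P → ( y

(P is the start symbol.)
{ 'P' }

A non-terminal is nullable if it can derive ε (the empty string): either it has an ε-production, or it has a production whose right-hand side consists entirely of nullable non-terminals.

ε-productions: P → ε
So P is immediately nullable.
No further non-terminal can be added: every production for the remaining non-terminals contains a terminal or a non-nullable non-terminal.
Nullable = { 'P' }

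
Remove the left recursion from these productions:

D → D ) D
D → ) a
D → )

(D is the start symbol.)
D → ) a D'
D → ) D'
D' → ) D D'
D' → ε

D is directly left-recursive. The standard transformation for
  A → A α₁ | ... | A α_m | β₁ | ... | β_n
is
  A  → β₁ A' | ... | β_n A'
  A' → α₁ A' | ... | α_m A' | ε

D → ) a becomes D → ) a D'
D → ) becomes D → ) D'
D → D ) D becomes D' → ) D D'
Add D' → ε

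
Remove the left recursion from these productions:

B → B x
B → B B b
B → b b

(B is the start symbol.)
B is directly left-recursive. The standard transformation for
  A → A α₁ | ... | A α_m | β₁ | ... | β_n
is
  A  → β₁ A' | ... | β_n A'
  A' → α₁ A' | ... | α_m A' | ε

B → b b becomes B → b b B'
B → B x becomes B' → x B'
B → B B b becomes B' → B b B'
Add B' → ε

Resulting grammar:
B → b b B'
B' → x B'
B' → B b B'
B' → ε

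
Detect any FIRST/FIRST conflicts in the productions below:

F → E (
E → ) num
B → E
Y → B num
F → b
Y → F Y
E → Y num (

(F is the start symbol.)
Yes. F → E '(' / F → b on { 'b' }; E → ')' num / E → Y num '(' on { ')' }; Y → B num / Y → F Y on { ')', 'b' }

A FIRST/FIRST conflict occurs when two productions N → α and N → β for the same non-terminal have FIRST(α) ∩ FIRST(β) ≠ ∅ (with ε ∈ FIRST of a nullable right-hand side, so two nullable alternatives also conflict).

FIRST sets of the non-terminals at (or reachable through a nullable prefix from) the front of some alternative:
  FIRST(E) = { ')', 'b' }
  FIRST(Y) = { ')', 'b' }
  FIRST(B) = { ')', 'b' }
  FIRST(F) = { ')', 'b' }

Productions for F:
  F → E (: FIRST = { ')', 'b' }
  F → b: FIRST = { 'b' }
Productions for E:
  E → ) num: FIRST = { ')' }
  E → Y num (: FIRST = { ')', 'b' }
Productions for Y:
  Y → B num: FIRST = { ')', 'b' }
  Y → F Y: FIRST = { ')', 'b' }
B has only one production, so no FIRST/FIRST conflict is possible there.

Conflict for F: F → E ( and F → b
  Overlap: { 'b' }
Conflict for E: E → ) num and E → Y num (
  Overlap: { ')' }
Conflict for Y: Y → B num and Y → F Y
  Overlap: { ')', 'b' }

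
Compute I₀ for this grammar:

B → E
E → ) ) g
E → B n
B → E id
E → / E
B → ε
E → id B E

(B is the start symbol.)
First, augment the grammar with B' → B
I₀ = CLOSURE({ [B' → . B] }):
  [B' → . B] has the dot before B: add [B → . E], [B → . E id], [B → .]
  [B → . E] has the dot before E: add [E → . ) ) g], [E → . B n], [E → . / E], [E → . id B E]
No further items can be added.

I₀ = { [B → . E id], [B → . E], [B → .], [B' → . B], [E → . ) ) g], [E → . / E], [E → . B n], [E → . id B E] }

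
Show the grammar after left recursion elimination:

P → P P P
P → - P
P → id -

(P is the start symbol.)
P is directly left-recursive. The standard transformation for
  A → A α₁ | ... | A α_m | β₁ | ... | β_n
is
  A  → β₁ A' | ... | β_n A'
  A' → α₁ A' | ... | α_m A' | ε

P → - P becomes P → - P P'
P → id - becomes P → id - P'
P → P P P becomes P' → P P P'
Add P' → ε

Resulting grammar:
P → - P P'
P → id - P'
P' → P P P'
P' → ε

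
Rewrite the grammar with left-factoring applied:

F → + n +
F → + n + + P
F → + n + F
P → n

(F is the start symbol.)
Left-factoring transforms A → αβ₁ | αβ₂ into A → αA' and A' → β₁ | β₂
(α is the longest common prefix among the alternatives). Repeat until
no nonterminal has two alternatives with a common prefix.

Round 1: F has alternatives sharing prefix '+ n +'. Introduce F': F → + n + F'
  Add: F' → ε
  Add: F' → + P
  Add: F' → F

No remaining common prefixes — done.

Resulting grammar:
F → + n + F'
F' → ε
F' → + P
F' → F
P → n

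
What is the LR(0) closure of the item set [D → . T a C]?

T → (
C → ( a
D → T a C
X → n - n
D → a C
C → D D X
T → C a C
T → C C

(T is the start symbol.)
Start with: [D → . T a C]
  [D → . T a C] has the dot before T: add [T → . (], [T → . C a C], [T → . C C]
  [T → . C a C] has the dot before C: add [C → . ( a], [C → . D D X]
  [C → . D D X] has the dot before D: add [D → . a C]
No further items can be added.

CLOSURE = { [C → . ( a], [C → . D D X], [D → . T a C], [D → . a C], [T → . (], [T → . C C], [T → . C a C] }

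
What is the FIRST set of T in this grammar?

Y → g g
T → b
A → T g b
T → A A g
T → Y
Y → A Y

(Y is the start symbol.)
{ 'b', 'g' }

FIRST sets of the other non-terminals involved (by the same procedure, iterated to a fixed point):
  FIRST(A) = { 'b', 'g' }
  FIRST(Y) = { 'b', 'g' }

From T → b:
  - b is a terminal: add 'b' and stop
From T → A A g:
  - A is a non-terminal: add FIRST(A) \ {ε} = { 'b', 'g' }
    A is not nullable, so stop
From T → Y:
  - Y is a non-terminal: add FIRST(Y) \ {ε} = { 'b', 'g' }
    Y is not nullable, so stop

Collecting: FIRST(T) = { 'b', 'g' }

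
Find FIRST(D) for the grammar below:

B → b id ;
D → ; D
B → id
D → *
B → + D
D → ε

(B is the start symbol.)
{ '*', ';', ε }

To compute FIRST(D), examine every production with D on the left-hand side, reading each right-hand side left to right until a non-nullable symbol is reached.

From D → ; D:
  - ';' is a terminal: add ';' and stop
From D → *:
  - '*' is a terminal: add '*' and stop
From D → ε:
  - ε-production, so ε ∈ FIRST(D)

Collecting: FIRST(D) = { '*', ';', ε }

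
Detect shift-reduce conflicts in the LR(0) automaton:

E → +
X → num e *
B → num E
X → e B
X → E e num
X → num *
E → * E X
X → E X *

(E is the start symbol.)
A shift-reduce conflict occurs when an LR(0) state has both:
  - a complete (reduce) item [A → α .] (dot at the end), and
  - a shift item [B → β . c γ] (dot before a terminal).

Augment with E' → E and build the canonical LR(0) collection (I0 = CLOSURE({[E' → . E]}), then GOTO on every symbol after a dot until no new states appear). It has 19 states:
  I0: { [E → . * E X], [E → . +], [E' → . E] }  — shift
  I1: { [E → * . E X], [E → . * E X], [E → . +] }  — shift
  I2: { [E → + .] }  — reduce
  I3: { [E' → E .] }  — accept
  I4: { [E → * E . X], [E → . * E X], [E → . +], [X → . E X *], [X → . E e num], [X → . e B], [X → . num *], [X → . num e *] }  — shift
  I5: { [E → . * E X], [E → . +], [X → . E X *], [X → . E e num], [X → . e B], [X → . num *], [X → . num e *], [X → E . X *], [X → E . e num] }  — shift
  I6: { [E → * E X .] }  — reduce
  I7: { [B → . num E], [X → e . B] }  — shift
  I8: { [X → num . *], [X → num . e *] }  — shift
  I9: { [X → num * .] }  — reduce
  I10: { [X → num e . *] }  — shift
  I11: { [X → num e * .] }  — reduce
  I12: { [X → e B .] }  — reduce
  I13: { [B → num . E], [E → . * E X], [E → . +] }  — shift
  I14: { [B → num E .] }  — reduce
  I15: { [X → E X . *] }  — shift
  I16: { [B → . num E], [X → E e . num], [X → e . B] }  — shift
  I17: { [B → num . E], [E → . * E X], [E → . +], [X → E e num .] }  — shift, reduce
  I18: { [X → E X * .] }  — reduce

I17 contains reduce item [X → E e num .] and shift items [E → . * E X], [E → . +] — shift-reduce conflict.

Answer: Yes — I17: [X → E e num .] vs [E → . * E X]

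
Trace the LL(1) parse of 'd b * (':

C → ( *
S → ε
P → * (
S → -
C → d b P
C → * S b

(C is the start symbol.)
Stack is shown with the top on the left.

Stack    Input      Action
--------------------------
C $      d b * ( $  output C → d b P
d b P $  d b * ( $  match 'd'
b P $    b * ( $    match 'b'
P $      * ( $      output P → * (
* ( $    * ( $      match '*'
( $      ( $        match '('
$        $          accept

The string is accepted.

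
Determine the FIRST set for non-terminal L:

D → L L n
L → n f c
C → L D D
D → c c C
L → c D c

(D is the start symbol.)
From L → n f c:
  - n is a terminal: add 'n' and stop
From L → c D c:
  - c is a terminal: add 'c' and stop

Collecting: FIRST(L) = { 'c', 'n' }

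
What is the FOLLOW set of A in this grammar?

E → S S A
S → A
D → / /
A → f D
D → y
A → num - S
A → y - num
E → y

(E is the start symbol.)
To compute FOLLOW(A), find every occurrence of A on a right-hand side N → α A β: add FIRST(β) \ {ε}, and if β is empty or nullable also add FOLLOW(N). Iterate to a fixed point.

In E → S S A: A is at the end, add FOLLOW(E)
In S → A: A is at the end, add FOLLOW(S)

The FOLLOW sets referred to above (computed the same way, to a fixed point):
  FOLLOW(E) = { $ }
  FOLLOW(S) = { $, 'f', 'num', 'y' }

Taking the union: FOLLOW(A) = { $, 'f', 'num', 'y' }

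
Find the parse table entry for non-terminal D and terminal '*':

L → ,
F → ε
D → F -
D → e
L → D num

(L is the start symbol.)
Empty (error entry)

To find M[D, '*'], we find productions for D where '*' is in the predict set (PREDICT(N → α) = (FIRST(α) \ {ε}) ∪ (FOLLOW(N) if α ⇒* ε)).

Relevant sets:
  FIRST(F) = { ε }

D → F -: PREDICT = { '-' }
D → e: PREDICT = { 'e' }

M[D, '*'] is empty (no production applies)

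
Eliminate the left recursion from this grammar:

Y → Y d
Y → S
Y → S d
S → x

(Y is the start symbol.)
Y is directly left-recursive. The standard transformation for
  A → A α₁ | ... | A α_m | β₁ | ... | β_n
is
  A  → β₁ A' | ... | β_n A'
  A' → α₁ A' | ... | α_m A' | ε

Y → S becomes Y → S Y'
Y → S d becomes Y → S d Y'
Y → Y d becomes Y' → d Y'
Add Y' → ε

Productions for other non-terminals are unchanged:
  S → x

Resulting grammar:
Y → S Y'
Y → S d Y'
Y' → d Y'
Y' → ε
S → x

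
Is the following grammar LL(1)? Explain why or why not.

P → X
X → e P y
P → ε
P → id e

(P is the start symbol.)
Yes, the grammar is LL(1).

Relevant sets:
  FIRST(X) = { 'e' }
  FOLLOW(P) = { $, 'y' }

For P:
  PREDICT(P → X) = { 'e' }
  PREDICT(P → ε) = { $, 'y' }
  PREDICT(P → id e) = { 'id' }
X has a single production, so nothing to check there.

All predict sets are disjoint. The grammar IS LL(1).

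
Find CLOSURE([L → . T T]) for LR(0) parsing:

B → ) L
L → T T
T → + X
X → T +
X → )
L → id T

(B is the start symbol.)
Start with: [L → . T T]
  [L → . T T] has the dot before T: add [T → . + X]
No further items can be added.

CLOSURE = { [L → . T T], [T → . + X] }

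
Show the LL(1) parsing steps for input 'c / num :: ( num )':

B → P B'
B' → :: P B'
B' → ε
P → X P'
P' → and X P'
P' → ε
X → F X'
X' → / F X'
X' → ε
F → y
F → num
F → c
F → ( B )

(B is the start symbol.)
Stack is shown with the top on the left.

Stack                      Input                 Action
-------------------------------------------------------
B $                        c / num :: ( num ) $  output B → P B'
P B' $                     c / num :: ( num ) $  output P → X P'
X P' B' $                  c / num :: ( num ) $  output X → F X'
F X' P' B' $               c / num :: ( num ) $  output F → c
c X' P' B' $               c / num :: ( num ) $  match 'c'
X' P' B' $                 / num :: ( num ) $    output X' → / F X'
/ F X' P' B' $             / num :: ( num ) $    match '/'
F X' P' B' $               num :: ( num ) $      output F → num
num X' P' B' $             num :: ( num ) $      match 'num'
X' P' B' $                 :: ( num ) $          output X' → ε
P' B' $                    :: ( num ) $          output P' → ε
B' $                       :: ( num ) $          output B' → :: P B'
:: P B' $                  :: ( num ) $          match '::'
P B' $                     ( num ) $             output P → X P'
X P' B' $                  ( num ) $             output X → F X'
F X' P' B' $               ( num ) $             output F → ( B )
( B ) X' P' B' $           ( num ) $             match '('
B ) X' P' B' $             num ) $               output B → P B'
P B' ) X' P' B' $          num ) $               output P → X P'
X P' B' ) X' P' B' $       num ) $               output X → F X'
F X' P' B' ) X' P' B' $    num ) $               output F → num
num X' P' B' ) X' P' B' $  num ) $               match 'num'
X' P' B' ) X' P' B' $      ) $                   output X' → ε
P' B' ) X' P' B' $         ) $                   output P' → ε
B' ) X' P' B' $            ) $                   output B' → ε
) X' P' B' $               ) $                   match ')'
X' P' B' $                 $                     output X' → ε
P' B' $                    $                     output P' → ε
B' $                       $                     output B' → ε
$                          $                     accept

The string is accepted.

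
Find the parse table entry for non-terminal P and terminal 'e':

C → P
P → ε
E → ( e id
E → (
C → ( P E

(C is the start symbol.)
Empty (error entry)

To find M[P, 'e'], we find productions for P where 'e' is in the predict set (PREDICT(N → α) = (FIRST(α) \ {ε}) ∪ (FOLLOW(N) if α ⇒* ε)).

Relevant sets:
  FOLLOW(P) = { $, '(' }

P → ε: PREDICT = { $, '(' }

M[P, 'e'] is empty (no production applies)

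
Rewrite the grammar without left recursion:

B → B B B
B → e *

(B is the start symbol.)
B is directly left-recursive. The standard transformation for
  A → A α₁ | ... | A α_m | β₁ | ... | β_n
is
  A  → β₁ A' | ... | β_n A'
  A' → α₁ A' | ... | α_m A' | ε

B → e * becomes B → e * B'
B → B B B becomes B' → B B B'
Add B' → ε

Resulting grammar:
B → e * B'
B' → B B B'
B' → ε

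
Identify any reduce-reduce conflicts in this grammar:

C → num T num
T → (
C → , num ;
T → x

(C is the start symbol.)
No reduce-reduce conflicts

A reduce-reduce conflict occurs when an LR(0) state has two complete items [A → α .] and [B → β .] — both call for a reduction, and with no lookahead the parser cannot choose between them.

Augment with C' → C and build the canonical LR(0) collection (I0 = CLOSURE({[C' → . C]}), then GOTO on every symbol after a dot until no new states appear). It has 10 states:
  I0: { [C → . , num ;], [C → . num T num], [C' → . C] }  — shift
  I1: { [C → , . num ;] }  — shift
  I2: { [C' → C .] }  — accept
  I3: { [C → num . T num], [T → . (], [T → . x] }  — shift
  I4: { [T → ( .] }  — reduce
  I5: { [C → num T . num] }  — shift
  I6: { [T → x .] }  — reduce
  I7: { [C → num T num .] }  — reduce
  I8: { [C → , num . ;] }  — shift
  I9: { [C → , num ; .] }  — reduce

No state contains more than one complete item.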